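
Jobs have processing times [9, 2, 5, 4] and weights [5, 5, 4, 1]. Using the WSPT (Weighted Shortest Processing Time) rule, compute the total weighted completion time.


Compute p/w ratios and sort ascending (WSPT): [(2, 5), (5, 4), (9, 5), (4, 1)]
Compute weighted completion times:
  Job (p=2,w=5): C=2, w*C=5*2=10
  Job (p=5,w=4): C=7, w*C=4*7=28
  Job (p=9,w=5): C=16, w*C=5*16=80
  Job (p=4,w=1): C=20, w*C=1*20=20
Total weighted completion time = 138

138


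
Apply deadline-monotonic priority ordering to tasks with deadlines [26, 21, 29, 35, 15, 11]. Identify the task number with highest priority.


Sort tasks by relative deadline (ascending):
  Task 6: deadline = 11
  Task 5: deadline = 15
  Task 2: deadline = 21
  Task 1: deadline = 26
  Task 3: deadline = 29
  Task 4: deadline = 35
Priority order (highest first): [6, 5, 2, 1, 3, 4]
Highest priority task = 6

6


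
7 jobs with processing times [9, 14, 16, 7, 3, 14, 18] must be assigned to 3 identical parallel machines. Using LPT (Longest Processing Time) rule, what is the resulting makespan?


Sort jobs in decreasing order (LPT): [18, 16, 14, 14, 9, 7, 3]
Assign each job to the least loaded machine:
  Machine 1: jobs [18, 7, 3], load = 28
  Machine 2: jobs [16, 9], load = 25
  Machine 3: jobs [14, 14], load = 28
Makespan = max load = 28

28


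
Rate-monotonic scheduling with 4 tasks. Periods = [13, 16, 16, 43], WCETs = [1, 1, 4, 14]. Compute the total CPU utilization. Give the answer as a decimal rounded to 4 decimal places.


Compute individual utilizations (exact fractions):
  Task 1: C/T = 1/13 (approx. 0.0769)
  Task 2: C/T = 1/16 (approx. 0.0625)
  Task 3: C/T = 4/16 = 1/4 (approx. 0.25)
  Task 4: C/T = 14/43 (approx. 0.3256)
Total utilization U = 1/13 + 1/16 + 1/4 + 14/43 = 6395/8944
Rounded to 4 decimal places: U = 0.7150
RM (Liu & Layland) bound for 4 tasks = 0.756828; compare with U = 6395/8944 (approx. 0.715004)
U <= bound, so schedulable by RM sufficient condition.

0.7150


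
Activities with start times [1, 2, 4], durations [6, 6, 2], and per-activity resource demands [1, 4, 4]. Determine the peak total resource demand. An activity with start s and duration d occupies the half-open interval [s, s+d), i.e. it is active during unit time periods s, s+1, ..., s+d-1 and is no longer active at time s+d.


Each activity i is active on [start_i, start_i + duration_i).
Compute total resource usage per time slot:
  t=0: active resources = [], total = 0
  t=1: active resources = [1], total = 1
  t=2: active resources = [1, 4], total = 5
  t=3: active resources = [1, 4], total = 5
  t=4: active resources = [1, 4, 4], total = 9
  t=5: active resources = [1, 4, 4], total = 9
  t=6: active resources = [1, 4], total = 5
  t=7: active resources = [4], total = 4
Peak resource demand = 9

9


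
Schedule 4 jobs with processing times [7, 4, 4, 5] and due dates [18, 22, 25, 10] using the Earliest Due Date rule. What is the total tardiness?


Sort by due date (EDD order): [(5, 10), (7, 18), (4, 22), (4, 25)]
Compute completion times and tardiness:
  Job 1: p=5, d=10, C=5, tardiness=max(0,5-10)=0
  Job 2: p=7, d=18, C=12, tardiness=max(0,12-18)=0
  Job 3: p=4, d=22, C=16, tardiness=max(0,16-22)=0
  Job 4: p=4, d=25, C=20, tardiness=max(0,20-25)=0
Total tardiness = 0

0


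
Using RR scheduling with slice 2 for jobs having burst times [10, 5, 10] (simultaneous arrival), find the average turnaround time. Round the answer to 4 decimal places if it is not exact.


Time quantum = 2
Execution trace:
  J1 runs 2 units, time = 2
  J2 runs 2 units, time = 4
  J3 runs 2 units, time = 6
  J1 runs 2 units, time = 8
  J2 runs 2 units, time = 10
  J3 runs 2 units, time = 12
  J1 runs 2 units, time = 14
  J2 runs 1 units, time = 15
  J3 runs 2 units, time = 17
  J1 runs 2 units, time = 19
  J3 runs 2 units, time = 21
  J1 runs 2 units, time = 23
  J3 runs 2 units, time = 25
Finish times: [23, 15, 25]
Average turnaround = 63/3 = 21.0

21.0


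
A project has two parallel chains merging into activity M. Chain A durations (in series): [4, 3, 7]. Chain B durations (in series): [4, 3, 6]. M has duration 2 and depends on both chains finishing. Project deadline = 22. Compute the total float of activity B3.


Forward pass: ES(B3) = sum of predecessors on chain B = 7
EF = ES + duration = 7 + 6 = 13
Backward pass: LF(M) = deadline = 22; LS(M) = 22 - 2 = 20
LF(B3) = LS(M) - sum(successors on chain B) = 20 - 0 = 20
LS = LF - duration = 20 - 6 = 14
Total float = LS - ES = 14 - 7 = 7

7


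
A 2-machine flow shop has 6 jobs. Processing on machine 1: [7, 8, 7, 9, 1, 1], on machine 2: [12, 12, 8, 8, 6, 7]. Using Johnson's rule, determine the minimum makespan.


Apply Johnson's rule:
  Group 1 (a <= b): [(5, 1, 6), (6, 1, 7), (1, 7, 12), (3, 7, 8), (2, 8, 12)]
  Group 2 (a > b): [(4, 9, 8)]
Optimal job order: [5, 6, 1, 3, 2, 4]
Schedule:
  Job 5: M1 done at 1, M2 done at 7
  Job 6: M1 done at 2, M2 done at 14
  Job 1: M1 done at 9, M2 done at 26
  Job 3: M1 done at 16, M2 done at 34
  Job 2: M1 done at 24, M2 done at 46
  Job 4: M1 done at 33, M2 done at 54
Makespan = 54

54


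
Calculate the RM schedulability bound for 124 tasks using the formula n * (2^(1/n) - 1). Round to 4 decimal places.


Compute 2^(1/124) = 1.0056055492
Subtract 1: 1.0056055492 - 1 = 0.0056055492
Multiply by n: 124 * 0.0056055492 = 0.6950881008
Round to 4 dp: 0.6951

0.6951


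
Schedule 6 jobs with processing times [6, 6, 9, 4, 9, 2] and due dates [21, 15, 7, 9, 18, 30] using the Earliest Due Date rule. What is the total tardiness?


Sort by due date (EDD order): [(9, 7), (4, 9), (6, 15), (9, 18), (6, 21), (2, 30)]
Compute completion times and tardiness:
  Job 1: p=9, d=7, C=9, tardiness=max(0,9-7)=2
  Job 2: p=4, d=9, C=13, tardiness=max(0,13-9)=4
  Job 3: p=6, d=15, C=19, tardiness=max(0,19-15)=4
  Job 4: p=9, d=18, C=28, tardiness=max(0,28-18)=10
  Job 5: p=6, d=21, C=34, tardiness=max(0,34-21)=13
  Job 6: p=2, d=30, C=36, tardiness=max(0,36-30)=6
Total tardiness = 39

39


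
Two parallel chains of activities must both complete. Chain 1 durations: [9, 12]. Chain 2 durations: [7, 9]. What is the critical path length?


Path A total = 9 + 12 = 21
Path B total = 7 + 9 = 16
Critical path = longest path = max(21, 16) = 21

21


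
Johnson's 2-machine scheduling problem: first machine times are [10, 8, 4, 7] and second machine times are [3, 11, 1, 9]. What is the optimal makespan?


Apply Johnson's rule:
  Group 1 (a <= b): [(4, 7, 9), (2, 8, 11)]
  Group 2 (a > b): [(1, 10, 3), (3, 4, 1)]
Optimal job order: [4, 2, 1, 3]
Schedule:
  Job 4: M1 done at 7, M2 done at 16
  Job 2: M1 done at 15, M2 done at 27
  Job 1: M1 done at 25, M2 done at 30
  Job 3: M1 done at 29, M2 done at 31
Makespan = 31

31


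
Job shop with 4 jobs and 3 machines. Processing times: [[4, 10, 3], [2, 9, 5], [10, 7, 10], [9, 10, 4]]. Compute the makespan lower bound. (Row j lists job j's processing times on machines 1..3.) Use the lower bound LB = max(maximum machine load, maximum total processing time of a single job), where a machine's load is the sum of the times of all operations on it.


Machine loads:
  Machine 1: 4 + 2 + 10 + 9 = 25
  Machine 2: 10 + 9 + 7 + 10 = 36
  Machine 3: 3 + 5 + 10 + 4 = 22
Max machine load = 36
Job totals:
  Job 1: 17
  Job 2: 16
  Job 3: 27
  Job 4: 23
Max job total = 27
Lower bound = max(36, 27) = 36

36


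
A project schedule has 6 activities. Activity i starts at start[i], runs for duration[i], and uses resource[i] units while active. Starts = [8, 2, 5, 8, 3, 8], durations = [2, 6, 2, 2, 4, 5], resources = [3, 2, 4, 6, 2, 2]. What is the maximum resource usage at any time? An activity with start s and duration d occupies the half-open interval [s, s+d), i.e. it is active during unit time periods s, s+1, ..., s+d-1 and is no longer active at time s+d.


Each activity i is active on [start_i, start_i + duration_i).
Compute total resource usage per time slot:
  t=0: active resources = [], total = 0
  t=1: active resources = [], total = 0
  t=2: active resources = [2], total = 2
  t=3: active resources = [2, 2], total = 4
  t=4: active resources = [2, 2], total = 4
  t=5: active resources = [2, 4, 2], total = 8
  t=6: active resources = [2, 4, 2], total = 8
  t=7: active resources = [2], total = 2
  t=8: active resources = [3, 6, 2], total = 11
  t=9: active resources = [3, 6, 2], total = 11
  t=10: active resources = [2], total = 2
  t=11: active resources = [2], total = 2
  t=12: active resources = [2], total = 2
Peak resource demand = 11

11


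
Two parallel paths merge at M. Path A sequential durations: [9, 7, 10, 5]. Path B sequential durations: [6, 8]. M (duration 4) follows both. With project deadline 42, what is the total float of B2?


Forward pass: ES(B2) = sum of predecessors on chain B = 6
EF = ES + duration = 6 + 8 = 14
Backward pass: LF(M) = deadline = 42; LS(M) = 42 - 4 = 38
LF(B2) = LS(M) - sum(successors on chain B) = 38 - 0 = 38
LS = LF - duration = 38 - 8 = 30
Total float = LS - ES = 30 - 6 = 24

24


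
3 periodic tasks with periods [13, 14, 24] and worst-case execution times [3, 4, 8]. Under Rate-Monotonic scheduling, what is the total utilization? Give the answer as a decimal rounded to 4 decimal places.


Compute individual utilizations (exact fractions):
  Task 1: C/T = 3/13 (approx. 0.2308)
  Task 2: C/T = 4/14 = 2/7 (approx. 0.2857)
  Task 3: C/T = 8/24 = 1/3 (approx. 0.3333)
Total utilization U = 3/13 + 2/7 + 1/3 = 232/273
Rounded to 4 decimal places: U = 0.8498
RM (Liu & Layland) bound for 3 tasks = 0.779763; compare with U = 232/273 (approx. 0.849817)
bound < U <= 1, so the RM sufficient condition is not met (inconclusive; an exact test such as response-time analysis is needed).

0.8498


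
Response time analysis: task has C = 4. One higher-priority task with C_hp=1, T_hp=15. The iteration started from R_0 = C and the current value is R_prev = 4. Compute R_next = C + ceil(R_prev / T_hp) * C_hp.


R_next = C + ceil(R_prev / T_hp) * C_hp
ceil(4 / 15) = ceil(0.2667) = 1
Interference = 1 * 1 = 1
R_next = 4 + 1 = 5

5


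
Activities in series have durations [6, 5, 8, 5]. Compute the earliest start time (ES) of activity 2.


Activity 2 starts after activities 1 through 1 complete.
Predecessor durations: [6]
ES = 6 = 6

6


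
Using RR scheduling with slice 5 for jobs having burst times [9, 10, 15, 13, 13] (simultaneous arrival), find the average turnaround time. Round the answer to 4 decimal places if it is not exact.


Time quantum = 5
Execution trace:
  J1 runs 5 units, time = 5
  J2 runs 5 units, time = 10
  J3 runs 5 units, time = 15
  J4 runs 5 units, time = 20
  J5 runs 5 units, time = 25
  J1 runs 4 units, time = 29
  J2 runs 5 units, time = 34
  J3 runs 5 units, time = 39
  J4 runs 5 units, time = 44
  J5 runs 5 units, time = 49
  J3 runs 5 units, time = 54
  J4 runs 3 units, time = 57
  J5 runs 3 units, time = 60
Finish times: [29, 34, 54, 57, 60]
Average turnaround = 234/5 = 46.8

46.8


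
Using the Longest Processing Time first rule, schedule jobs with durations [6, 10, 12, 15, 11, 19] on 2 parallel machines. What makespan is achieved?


Sort jobs in decreasing order (LPT): [19, 15, 12, 11, 10, 6]
Assign each job to the least loaded machine:
  Machine 1: jobs [19, 11, 6], load = 36
  Machine 2: jobs [15, 12, 10], load = 37
Makespan = max load = 37

37


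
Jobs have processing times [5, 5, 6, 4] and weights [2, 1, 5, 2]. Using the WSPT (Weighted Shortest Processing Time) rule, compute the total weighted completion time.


Compute p/w ratios and sort ascending (WSPT): [(6, 5), (4, 2), (5, 2), (5, 1)]
Compute weighted completion times:
  Job (p=6,w=5): C=6, w*C=5*6=30
  Job (p=4,w=2): C=10, w*C=2*10=20
  Job (p=5,w=2): C=15, w*C=2*15=30
  Job (p=5,w=1): C=20, w*C=1*20=20
Total weighted completion time = 100

100


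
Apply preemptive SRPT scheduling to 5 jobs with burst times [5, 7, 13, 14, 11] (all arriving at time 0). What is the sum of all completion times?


Since all jobs arrive at t=0, SRPT equals SPT ordering.
SPT order: [5, 7, 11, 13, 14]
Completion times:
  Job 1: p=5, C=5
  Job 2: p=7, C=12
  Job 3: p=11, C=23
  Job 4: p=13, C=36
  Job 5: p=14, C=50
Total completion time = 5 + 12 + 23 + 36 + 50 = 126

126


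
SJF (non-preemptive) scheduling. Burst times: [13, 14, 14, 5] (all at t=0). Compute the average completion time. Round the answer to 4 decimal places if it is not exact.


SJF order (ascending): [5, 13, 14, 14]
Completion times:
  Job 1: burst=5, C=5
  Job 2: burst=13, C=18
  Job 3: burst=14, C=32
  Job 4: burst=14, C=46
Average completion = 101/4 = 25.25

25.25


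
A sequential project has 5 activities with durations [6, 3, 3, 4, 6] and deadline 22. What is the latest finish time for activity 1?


LF(activity 1) = deadline - sum of successor durations
Successors: activities 2 through 5 with durations [3, 3, 4, 6]
Sum of successor durations = 16
LF = 22 - 16 = 6

6


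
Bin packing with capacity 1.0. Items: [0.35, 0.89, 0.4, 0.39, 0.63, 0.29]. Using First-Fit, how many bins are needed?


Place items sequentially using First-Fit:
  Item 0.35 -> new Bin 1
  Item 0.89 -> new Bin 2
  Item 0.4 -> Bin 1 (now 0.75)
  Item 0.39 -> new Bin 3
  Item 0.63 -> new Bin 4
  Item 0.29 -> Bin 3 (now 0.68)
Total bins used = 4

4


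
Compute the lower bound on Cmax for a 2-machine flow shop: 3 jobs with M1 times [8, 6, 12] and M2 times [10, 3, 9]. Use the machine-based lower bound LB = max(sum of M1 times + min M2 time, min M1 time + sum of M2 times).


LB1 = sum(M1 times) + min(M2 times) = 26 + 3 = 29
LB2 = min(M1 times) + sum(M2 times) = 6 + 22 = 28
Lower bound = max(LB1, LB2) = max(29, 28) = 29

29


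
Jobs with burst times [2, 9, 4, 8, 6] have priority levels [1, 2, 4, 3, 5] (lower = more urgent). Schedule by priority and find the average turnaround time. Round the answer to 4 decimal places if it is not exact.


Sort by priority (ascending = highest first):
Order: [(1, 2), (2, 9), (3, 8), (4, 4), (5, 6)]
Completion times:
  Priority 1, burst=2, C=2
  Priority 2, burst=9, C=11
  Priority 3, burst=8, C=19
  Priority 4, burst=4, C=23
  Priority 5, burst=6, C=29
Average turnaround = 84/5 = 16.8

16.8


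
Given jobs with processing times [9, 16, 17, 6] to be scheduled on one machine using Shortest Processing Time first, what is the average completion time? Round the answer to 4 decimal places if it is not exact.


Sort jobs by processing time (SPT order): [6, 9, 16, 17]
Compute completion times sequentially:
  Job 1: processing = 6, completes at 6
  Job 2: processing = 9, completes at 15
  Job 3: processing = 16, completes at 31
  Job 4: processing = 17, completes at 48
Sum of completion times = 100
Average completion time = 100/4 = 25.0

25.0


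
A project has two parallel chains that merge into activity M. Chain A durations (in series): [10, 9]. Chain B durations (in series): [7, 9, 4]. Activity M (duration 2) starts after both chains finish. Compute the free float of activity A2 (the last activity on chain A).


ES(A2) = sum of predecessors on chain A = 10
EF(A2) = ES + duration = 10 + 9 = 19
Successor of A2 is M. ES(M) = max(sum(A), sum(B)) = max(19, 20) = 20
Free float = ES(successor) - EF(current) = 20 - 19 = 1

1


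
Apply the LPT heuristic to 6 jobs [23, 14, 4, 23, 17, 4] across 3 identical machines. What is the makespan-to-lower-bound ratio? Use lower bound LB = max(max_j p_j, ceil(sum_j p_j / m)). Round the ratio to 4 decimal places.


LPT order: [23, 23, 17, 14, 4, 4]
Machine loads after assignment: [27, 27, 31]
LPT makespan = 31
Lower bound = max(max_job, ceil(total/3)) = max(23, 29) = 29
Ratio = 31 / 29 = 1.069

1.069


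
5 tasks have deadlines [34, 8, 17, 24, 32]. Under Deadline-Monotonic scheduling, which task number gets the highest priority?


Sort tasks by relative deadline (ascending):
  Task 2: deadline = 8
  Task 3: deadline = 17
  Task 4: deadline = 24
  Task 5: deadline = 32
  Task 1: deadline = 34
Priority order (highest first): [2, 3, 4, 5, 1]
Highest priority task = 2

2


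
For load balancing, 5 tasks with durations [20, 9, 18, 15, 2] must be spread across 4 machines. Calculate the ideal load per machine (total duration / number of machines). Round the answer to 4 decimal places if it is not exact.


Total processing time = 20 + 9 + 18 + 15 + 2 = 64
Number of machines = 4
Ideal balanced load = 64 / 4 = 16.0

16.0


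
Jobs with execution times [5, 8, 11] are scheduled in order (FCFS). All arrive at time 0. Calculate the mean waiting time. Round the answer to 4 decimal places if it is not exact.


FCFS order (as given): [5, 8, 11]
Waiting times:
  Job 1: wait = 0
  Job 2: wait = 5
  Job 3: wait = 13
Sum of waiting times = 18
Average waiting time = 18/3 = 6.0

6.0


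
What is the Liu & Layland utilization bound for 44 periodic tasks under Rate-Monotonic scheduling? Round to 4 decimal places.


Compute 2^(1/44) = 1.0158780831
Subtract 1: 1.0158780831 - 1 = 0.0158780831
Multiply by n: 44 * 0.0158780831 = 0.6986356564
Round to 4 dp: 0.6986

0.6986


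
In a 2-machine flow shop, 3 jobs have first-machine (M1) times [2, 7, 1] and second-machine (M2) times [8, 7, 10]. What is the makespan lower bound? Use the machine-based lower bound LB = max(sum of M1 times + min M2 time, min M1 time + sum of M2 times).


LB1 = sum(M1 times) + min(M2 times) = 10 + 7 = 17
LB2 = min(M1 times) + sum(M2 times) = 1 + 25 = 26
Lower bound = max(LB1, LB2) = max(17, 26) = 26

26


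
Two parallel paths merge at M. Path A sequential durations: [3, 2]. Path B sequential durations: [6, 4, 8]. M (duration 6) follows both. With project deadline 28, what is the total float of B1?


Forward pass: ES(B1) = sum of predecessors on chain B = 0
EF = ES + duration = 0 + 6 = 6
Backward pass: LF(M) = deadline = 28; LS(M) = 28 - 6 = 22
LF(B1) = LS(M) - sum(successors on chain B) = 22 - 12 = 10
LS = LF - duration = 10 - 6 = 4
Total float = LS - ES = 4 - 0 = 4

4


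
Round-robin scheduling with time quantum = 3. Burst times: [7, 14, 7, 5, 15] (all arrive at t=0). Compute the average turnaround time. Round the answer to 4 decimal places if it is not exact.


Time quantum = 3
Execution trace:
  J1 runs 3 units, time = 3
  J2 runs 3 units, time = 6
  J3 runs 3 units, time = 9
  J4 runs 3 units, time = 12
  J5 runs 3 units, time = 15
  J1 runs 3 units, time = 18
  J2 runs 3 units, time = 21
  J3 runs 3 units, time = 24
  J4 runs 2 units, time = 26
  J5 runs 3 units, time = 29
  J1 runs 1 units, time = 30
  J2 runs 3 units, time = 33
  J3 runs 1 units, time = 34
  J5 runs 3 units, time = 37
  J2 runs 3 units, time = 40
  J5 runs 3 units, time = 43
  J2 runs 2 units, time = 45
  J5 runs 3 units, time = 48
Finish times: [30, 45, 34, 26, 48]
Average turnaround = 183/5 = 36.6

36.6


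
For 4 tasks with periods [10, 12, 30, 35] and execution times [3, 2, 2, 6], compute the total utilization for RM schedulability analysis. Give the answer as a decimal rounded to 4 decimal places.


Compute individual utilizations (exact fractions):
  Task 1: C/T = 3/10 (approx. 0.3)
  Task 2: C/T = 2/12 = 1/6 (approx. 0.1667)
  Task 3: C/T = 2/30 = 1/15 (approx. 0.0667)
  Task 4: C/T = 6/35 (approx. 0.1714)
Total utilization U = 3/10 + 1/6 + 1/15 + 6/35 = 74/105
Rounded to 4 decimal places: U = 0.7048
RM (Liu & Layland) bound for 4 tasks = 0.756828; compare with U = 74/105 (approx. 0.704762)
U <= bound, so schedulable by RM sufficient condition.

0.7048


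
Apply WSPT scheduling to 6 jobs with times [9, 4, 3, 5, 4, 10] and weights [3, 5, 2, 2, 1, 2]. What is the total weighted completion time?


Compute p/w ratios and sort ascending (WSPT): [(4, 5), (3, 2), (5, 2), (9, 3), (4, 1), (10, 2)]
Compute weighted completion times:
  Job (p=4,w=5): C=4, w*C=5*4=20
  Job (p=3,w=2): C=7, w*C=2*7=14
  Job (p=5,w=2): C=12, w*C=2*12=24
  Job (p=9,w=3): C=21, w*C=3*21=63
  Job (p=4,w=1): C=25, w*C=1*25=25
  Job (p=10,w=2): C=35, w*C=2*35=70
Total weighted completion time = 216

216


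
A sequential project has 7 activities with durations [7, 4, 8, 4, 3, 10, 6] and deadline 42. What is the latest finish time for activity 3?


LF(activity 3) = deadline - sum of successor durations
Successors: activities 4 through 7 with durations [4, 3, 10, 6]
Sum of successor durations = 23
LF = 42 - 23 = 19

19


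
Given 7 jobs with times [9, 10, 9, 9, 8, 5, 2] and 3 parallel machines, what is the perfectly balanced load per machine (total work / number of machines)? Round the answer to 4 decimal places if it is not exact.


Total processing time = 9 + 10 + 9 + 9 + 8 + 5 + 2 = 52
Number of machines = 3
Ideal balanced load = 52 / 3 = 17.3333

17.3333


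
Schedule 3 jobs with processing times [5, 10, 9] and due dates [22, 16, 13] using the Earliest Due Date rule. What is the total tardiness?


Sort by due date (EDD order): [(9, 13), (10, 16), (5, 22)]
Compute completion times and tardiness:
  Job 1: p=9, d=13, C=9, tardiness=max(0,9-13)=0
  Job 2: p=10, d=16, C=19, tardiness=max(0,19-16)=3
  Job 3: p=5, d=22, C=24, tardiness=max(0,24-22)=2
Total tardiness = 5

5


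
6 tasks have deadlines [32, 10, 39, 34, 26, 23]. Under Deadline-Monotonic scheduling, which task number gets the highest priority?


Sort tasks by relative deadline (ascending):
  Task 2: deadline = 10
  Task 6: deadline = 23
  Task 5: deadline = 26
  Task 1: deadline = 32
  Task 4: deadline = 34
  Task 3: deadline = 39
Priority order (highest first): [2, 6, 5, 1, 4, 3]
Highest priority task = 2

2


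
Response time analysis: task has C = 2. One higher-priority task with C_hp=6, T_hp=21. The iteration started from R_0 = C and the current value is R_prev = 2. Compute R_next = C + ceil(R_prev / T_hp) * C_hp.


R_next = C + ceil(R_prev / T_hp) * C_hp
ceil(2 / 21) = ceil(0.0952) = 1
Interference = 1 * 6 = 6
R_next = 2 + 6 = 8

8


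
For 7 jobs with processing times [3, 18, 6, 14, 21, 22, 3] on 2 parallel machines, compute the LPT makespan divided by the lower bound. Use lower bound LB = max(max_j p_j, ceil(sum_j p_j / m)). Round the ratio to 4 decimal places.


LPT order: [22, 21, 18, 14, 6, 3, 3]
Machine loads after assignment: [45, 42]
LPT makespan = 45
Lower bound = max(max_job, ceil(total/2)) = max(22, 44) = 44
Ratio = 45 / 44 = 1.0227

1.0227


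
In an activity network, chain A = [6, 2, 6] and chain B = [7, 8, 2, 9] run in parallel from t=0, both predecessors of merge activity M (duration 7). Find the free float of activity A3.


ES(A3) = sum of predecessors on chain A = 8
EF(A3) = ES + duration = 8 + 6 = 14
Successor of A3 is M. ES(M) = max(sum(A), sum(B)) = max(14, 26) = 26
Free float = ES(successor) - EF(current) = 26 - 14 = 12

12


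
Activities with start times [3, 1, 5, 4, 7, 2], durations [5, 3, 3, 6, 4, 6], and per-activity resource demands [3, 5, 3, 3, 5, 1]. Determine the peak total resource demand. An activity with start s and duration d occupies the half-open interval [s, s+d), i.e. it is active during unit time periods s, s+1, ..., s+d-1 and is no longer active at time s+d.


Each activity i is active on [start_i, start_i + duration_i).
Compute total resource usage per time slot:
  t=0: active resources = [], total = 0
  t=1: active resources = [5], total = 5
  t=2: active resources = [5, 1], total = 6
  t=3: active resources = [3, 5, 1], total = 9
  t=4: active resources = [3, 3, 1], total = 7
  t=5: active resources = [3, 3, 3, 1], total = 10
  t=6: active resources = [3, 3, 3, 1], total = 10
  t=7: active resources = [3, 3, 3, 5, 1], total = 15
  t=8: active resources = [3, 5], total = 8
  t=9: active resources = [3, 5], total = 8
  t=10: active resources = [5], total = 5
Peak resource demand = 15

15


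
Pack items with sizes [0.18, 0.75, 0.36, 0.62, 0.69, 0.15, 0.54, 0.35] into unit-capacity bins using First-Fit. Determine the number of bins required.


Place items sequentially using First-Fit:
  Item 0.18 -> new Bin 1
  Item 0.75 -> Bin 1 (now 0.93)
  Item 0.36 -> new Bin 2
  Item 0.62 -> Bin 2 (now 0.98)
  Item 0.69 -> new Bin 3
  Item 0.15 -> Bin 3 (now 0.84)
  Item 0.54 -> new Bin 4
  Item 0.35 -> Bin 4 (now 0.89)
Total bins used = 4

4


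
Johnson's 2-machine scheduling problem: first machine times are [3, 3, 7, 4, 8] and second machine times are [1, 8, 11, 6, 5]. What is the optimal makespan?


Apply Johnson's rule:
  Group 1 (a <= b): [(2, 3, 8), (4, 4, 6), (3, 7, 11)]
  Group 2 (a > b): [(5, 8, 5), (1, 3, 1)]
Optimal job order: [2, 4, 3, 5, 1]
Schedule:
  Job 2: M1 done at 3, M2 done at 11
  Job 4: M1 done at 7, M2 done at 17
  Job 3: M1 done at 14, M2 done at 28
  Job 5: M1 done at 22, M2 done at 33
  Job 1: M1 done at 25, M2 done at 34
Makespan = 34

34


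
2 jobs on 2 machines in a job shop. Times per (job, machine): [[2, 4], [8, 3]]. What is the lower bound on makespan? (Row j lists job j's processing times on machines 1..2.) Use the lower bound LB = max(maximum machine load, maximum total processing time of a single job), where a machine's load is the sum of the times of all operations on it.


Machine loads:
  Machine 1: 2 + 8 = 10
  Machine 2: 4 + 3 = 7
Max machine load = 10
Job totals:
  Job 1: 6
  Job 2: 11
Max job total = 11
Lower bound = max(10, 11) = 11

11


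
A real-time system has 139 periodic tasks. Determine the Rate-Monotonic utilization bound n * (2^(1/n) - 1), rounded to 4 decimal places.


Compute 2^(1/139) = 1.0049991245
Subtract 1: 1.0049991245 - 1 = 0.0049991245
Multiply by n: 139 * 0.0049991245 = 0.6948783055
Round to 4 dp: 0.6949

0.6949


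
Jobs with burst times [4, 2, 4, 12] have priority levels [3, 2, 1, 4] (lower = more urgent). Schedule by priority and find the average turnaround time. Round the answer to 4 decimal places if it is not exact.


Sort by priority (ascending = highest first):
Order: [(1, 4), (2, 2), (3, 4), (4, 12)]
Completion times:
  Priority 1, burst=4, C=4
  Priority 2, burst=2, C=6
  Priority 3, burst=4, C=10
  Priority 4, burst=12, C=22
Average turnaround = 42/4 = 10.5

10.5


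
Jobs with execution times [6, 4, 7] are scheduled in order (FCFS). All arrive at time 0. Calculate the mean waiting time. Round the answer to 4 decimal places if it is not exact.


FCFS order (as given): [6, 4, 7]
Waiting times:
  Job 1: wait = 0
  Job 2: wait = 6
  Job 3: wait = 10
Sum of waiting times = 16
Average waiting time = 16/3 = 5.3333

5.3333


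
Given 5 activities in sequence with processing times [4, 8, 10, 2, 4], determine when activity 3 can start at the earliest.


Activity 3 starts after activities 1 through 2 complete.
Predecessor durations: [4, 8]
ES = 4 + 8 = 12

12


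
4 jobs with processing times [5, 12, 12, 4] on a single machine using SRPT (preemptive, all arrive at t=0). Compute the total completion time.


Since all jobs arrive at t=0, SRPT equals SPT ordering.
SPT order: [4, 5, 12, 12]
Completion times:
  Job 1: p=4, C=4
  Job 2: p=5, C=9
  Job 3: p=12, C=21
  Job 4: p=12, C=33
Total completion time = 4 + 9 + 21 + 33 = 67

67


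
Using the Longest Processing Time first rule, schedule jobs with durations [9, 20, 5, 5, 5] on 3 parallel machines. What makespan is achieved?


Sort jobs in decreasing order (LPT): [20, 9, 5, 5, 5]
Assign each job to the least loaded machine:
  Machine 1: jobs [20], load = 20
  Machine 2: jobs [9, 5], load = 14
  Machine 3: jobs [5, 5], load = 10
Makespan = max load = 20

20


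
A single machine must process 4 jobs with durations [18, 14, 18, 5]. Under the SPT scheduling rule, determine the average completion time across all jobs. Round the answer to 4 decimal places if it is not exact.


Sort jobs by processing time (SPT order): [5, 14, 18, 18]
Compute completion times sequentially:
  Job 1: processing = 5, completes at 5
  Job 2: processing = 14, completes at 19
  Job 3: processing = 18, completes at 37
  Job 4: processing = 18, completes at 55
Sum of completion times = 116
Average completion time = 116/4 = 29.0

29.0


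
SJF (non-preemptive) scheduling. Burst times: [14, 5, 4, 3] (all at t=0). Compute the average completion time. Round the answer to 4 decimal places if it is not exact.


SJF order (ascending): [3, 4, 5, 14]
Completion times:
  Job 1: burst=3, C=3
  Job 2: burst=4, C=7
  Job 3: burst=5, C=12
  Job 4: burst=14, C=26
Average completion = 48/4 = 12.0

12.0


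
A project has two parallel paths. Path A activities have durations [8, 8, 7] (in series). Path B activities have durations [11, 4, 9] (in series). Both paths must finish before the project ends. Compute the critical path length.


Path A total = 8 + 8 + 7 = 23
Path B total = 11 + 4 + 9 = 24
Critical path = longest path = max(23, 24) = 24

24


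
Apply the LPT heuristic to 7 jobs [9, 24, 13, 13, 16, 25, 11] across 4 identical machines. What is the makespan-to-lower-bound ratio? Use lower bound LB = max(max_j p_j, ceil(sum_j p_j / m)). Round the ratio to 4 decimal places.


LPT order: [25, 24, 16, 13, 13, 11, 9]
Machine loads after assignment: [25, 33, 27, 26]
LPT makespan = 33
Lower bound = max(max_job, ceil(total/4)) = max(25, 28) = 28
Ratio = 33 / 28 = 1.1786

1.1786


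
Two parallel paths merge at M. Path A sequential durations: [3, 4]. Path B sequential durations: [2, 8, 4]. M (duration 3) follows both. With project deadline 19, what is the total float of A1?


Forward pass: ES(A1) = sum of predecessors on chain A = 0
EF = ES + duration = 0 + 3 = 3
Backward pass: LF(M) = deadline = 19; LS(M) = 19 - 3 = 16
LF(A1) = LS(M) - sum(successors on chain A) = 16 - 4 = 12
LS = LF - duration = 12 - 3 = 9
Total float = LS - ES = 9 - 0 = 9

9


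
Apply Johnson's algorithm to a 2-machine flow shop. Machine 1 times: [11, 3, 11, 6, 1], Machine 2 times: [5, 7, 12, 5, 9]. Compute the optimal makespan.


Apply Johnson's rule:
  Group 1 (a <= b): [(5, 1, 9), (2, 3, 7), (3, 11, 12)]
  Group 2 (a > b): [(1, 11, 5), (4, 6, 5)]
Optimal job order: [5, 2, 3, 1, 4]
Schedule:
  Job 5: M1 done at 1, M2 done at 10
  Job 2: M1 done at 4, M2 done at 17
  Job 3: M1 done at 15, M2 done at 29
  Job 1: M1 done at 26, M2 done at 34
  Job 4: M1 done at 32, M2 done at 39
Makespan = 39

39


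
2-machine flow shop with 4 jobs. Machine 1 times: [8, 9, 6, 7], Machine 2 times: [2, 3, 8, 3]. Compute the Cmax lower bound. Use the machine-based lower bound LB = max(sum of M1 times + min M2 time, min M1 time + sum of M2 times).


LB1 = sum(M1 times) + min(M2 times) = 30 + 2 = 32
LB2 = min(M1 times) + sum(M2 times) = 6 + 16 = 22
Lower bound = max(LB1, LB2) = max(32, 22) = 32

32


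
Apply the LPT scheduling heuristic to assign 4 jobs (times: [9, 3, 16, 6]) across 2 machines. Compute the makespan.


Sort jobs in decreasing order (LPT): [16, 9, 6, 3]
Assign each job to the least loaded machine:
  Machine 1: jobs [16], load = 16
  Machine 2: jobs [9, 6, 3], load = 18
Makespan = max load = 18

18


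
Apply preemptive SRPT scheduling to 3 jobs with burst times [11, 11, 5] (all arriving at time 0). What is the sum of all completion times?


Since all jobs arrive at t=0, SRPT equals SPT ordering.
SPT order: [5, 11, 11]
Completion times:
  Job 1: p=5, C=5
  Job 2: p=11, C=16
  Job 3: p=11, C=27
Total completion time = 5 + 16 + 27 = 48

48


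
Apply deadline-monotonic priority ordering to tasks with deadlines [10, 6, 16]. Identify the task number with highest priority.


Sort tasks by relative deadline (ascending):
  Task 2: deadline = 6
  Task 1: deadline = 10
  Task 3: deadline = 16
Priority order (highest first): [2, 1, 3]
Highest priority task = 2

2


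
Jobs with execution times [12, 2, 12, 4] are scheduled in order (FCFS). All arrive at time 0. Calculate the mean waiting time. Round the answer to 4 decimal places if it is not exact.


FCFS order (as given): [12, 2, 12, 4]
Waiting times:
  Job 1: wait = 0
  Job 2: wait = 12
  Job 3: wait = 14
  Job 4: wait = 26
Sum of waiting times = 52
Average waiting time = 52/4 = 13.0

13.0


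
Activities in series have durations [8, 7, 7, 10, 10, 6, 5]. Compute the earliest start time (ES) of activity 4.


Activity 4 starts after activities 1 through 3 complete.
Predecessor durations: [8, 7, 7]
ES = 8 + 7 + 7 = 22

22


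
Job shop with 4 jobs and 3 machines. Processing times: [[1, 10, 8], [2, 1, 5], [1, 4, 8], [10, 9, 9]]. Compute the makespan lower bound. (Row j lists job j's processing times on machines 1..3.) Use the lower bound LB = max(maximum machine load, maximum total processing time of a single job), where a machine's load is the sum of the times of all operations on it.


Machine loads:
  Machine 1: 1 + 2 + 1 + 10 = 14
  Machine 2: 10 + 1 + 4 + 9 = 24
  Machine 3: 8 + 5 + 8 + 9 = 30
Max machine load = 30
Job totals:
  Job 1: 19
  Job 2: 8
  Job 3: 13
  Job 4: 28
Max job total = 28
Lower bound = max(30, 28) = 30

30


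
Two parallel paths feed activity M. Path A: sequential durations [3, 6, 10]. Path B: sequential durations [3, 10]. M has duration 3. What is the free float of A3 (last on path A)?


ES(A3) = sum of predecessors on chain A = 9
EF(A3) = ES + duration = 9 + 10 = 19
Successor of A3 is M. ES(M) = max(sum(A), sum(B)) = max(19, 13) = 19
Free float = ES(successor) - EF(current) = 19 - 19 = 0

0


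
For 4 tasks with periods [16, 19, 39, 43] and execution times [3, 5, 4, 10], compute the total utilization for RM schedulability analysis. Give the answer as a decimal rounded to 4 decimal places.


Compute individual utilizations (exact fractions):
  Task 1: C/T = 3/16 (approx. 0.1875)
  Task 2: C/T = 5/19 (approx. 0.2632)
  Task 3: C/T = 4/39 (approx. 0.1026)
  Task 4: C/T = 10/43 (approx. 0.2326)
Total utilization U = 3/16 + 5/19 + 4/39 + 10/43 = 400597/509808
Rounded to 4 decimal places: U = 0.7858
RM (Liu & Layland) bound for 4 tasks = 0.756828; compare with U = 400597/509808 (approx. 0.785780)
bound < U <= 1, so the RM sufficient condition is not met (inconclusive; an exact test such as response-time analysis is needed).

0.7858


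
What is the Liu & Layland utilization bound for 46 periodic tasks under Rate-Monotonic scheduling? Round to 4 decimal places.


Compute 2^(1/46) = 1.0151825180
Subtract 1: 1.0151825180 - 1 = 0.0151825180
Multiply by n: 46 * 0.0151825180 = 0.6983958280
Round to 4 dp: 0.6984

0.6984


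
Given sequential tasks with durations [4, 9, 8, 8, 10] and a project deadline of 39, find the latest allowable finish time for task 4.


LF(activity 4) = deadline - sum of successor durations
Successors: activities 5 through 5 with durations [10]
Sum of successor durations = 10
LF = 39 - 10 = 29

29


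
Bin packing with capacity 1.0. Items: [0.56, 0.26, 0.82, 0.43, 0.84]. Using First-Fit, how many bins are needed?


Place items sequentially using First-Fit:
  Item 0.56 -> new Bin 1
  Item 0.26 -> Bin 1 (now 0.82)
  Item 0.82 -> new Bin 2
  Item 0.43 -> new Bin 3
  Item 0.84 -> new Bin 4
Total bins used = 4

4


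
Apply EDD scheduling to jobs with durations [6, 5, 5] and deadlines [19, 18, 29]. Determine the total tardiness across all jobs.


Sort by due date (EDD order): [(5, 18), (6, 19), (5, 29)]
Compute completion times and tardiness:
  Job 1: p=5, d=18, C=5, tardiness=max(0,5-18)=0
  Job 2: p=6, d=19, C=11, tardiness=max(0,11-19)=0
  Job 3: p=5, d=29, C=16, tardiness=max(0,16-29)=0
Total tardiness = 0

0


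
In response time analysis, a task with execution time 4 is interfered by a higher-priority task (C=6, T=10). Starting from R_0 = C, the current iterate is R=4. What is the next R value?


R_next = C + ceil(R_prev / T_hp) * C_hp
ceil(4 / 10) = ceil(0.4) = 1
Interference = 1 * 6 = 6
R_next = 4 + 6 = 10

10


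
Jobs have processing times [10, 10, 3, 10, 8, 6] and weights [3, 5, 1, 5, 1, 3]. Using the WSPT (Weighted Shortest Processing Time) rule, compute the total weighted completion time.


Compute p/w ratios and sort ascending (WSPT): [(10, 5), (10, 5), (6, 3), (3, 1), (10, 3), (8, 1)]
Compute weighted completion times:
  Job (p=10,w=5): C=10, w*C=5*10=50
  Job (p=10,w=5): C=20, w*C=5*20=100
  Job (p=6,w=3): C=26, w*C=3*26=78
  Job (p=3,w=1): C=29, w*C=1*29=29
  Job (p=10,w=3): C=39, w*C=3*39=117
  Job (p=8,w=1): C=47, w*C=1*47=47
Total weighted completion time = 421

421


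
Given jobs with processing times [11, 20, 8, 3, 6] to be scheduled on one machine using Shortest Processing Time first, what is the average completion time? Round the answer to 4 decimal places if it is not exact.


Sort jobs by processing time (SPT order): [3, 6, 8, 11, 20]
Compute completion times sequentially:
  Job 1: processing = 3, completes at 3
  Job 2: processing = 6, completes at 9
  Job 3: processing = 8, completes at 17
  Job 4: processing = 11, completes at 28
  Job 5: processing = 20, completes at 48
Sum of completion times = 105
Average completion time = 105/5 = 21.0

21.0


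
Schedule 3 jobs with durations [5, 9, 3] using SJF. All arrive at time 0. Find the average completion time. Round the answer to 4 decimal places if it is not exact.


SJF order (ascending): [3, 5, 9]
Completion times:
  Job 1: burst=3, C=3
  Job 2: burst=5, C=8
  Job 3: burst=9, C=17
Average completion = 28/3 = 9.3333

9.3333


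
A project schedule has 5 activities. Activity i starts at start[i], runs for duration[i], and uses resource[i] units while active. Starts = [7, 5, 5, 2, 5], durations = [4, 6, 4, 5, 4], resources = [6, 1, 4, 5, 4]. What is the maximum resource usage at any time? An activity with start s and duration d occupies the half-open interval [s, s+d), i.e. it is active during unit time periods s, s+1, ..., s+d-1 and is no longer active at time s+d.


Each activity i is active on [start_i, start_i + duration_i).
Compute total resource usage per time slot:
  t=0: active resources = [], total = 0
  t=1: active resources = [], total = 0
  t=2: active resources = [5], total = 5
  t=3: active resources = [5], total = 5
  t=4: active resources = [5], total = 5
  t=5: active resources = [1, 4, 5, 4], total = 14
  t=6: active resources = [1, 4, 5, 4], total = 14
  t=7: active resources = [6, 1, 4, 4], total = 15
  t=8: active resources = [6, 1, 4, 4], total = 15
  t=9: active resources = [6, 1], total = 7
  t=10: active resources = [6, 1], total = 7
Peak resource demand = 15

15


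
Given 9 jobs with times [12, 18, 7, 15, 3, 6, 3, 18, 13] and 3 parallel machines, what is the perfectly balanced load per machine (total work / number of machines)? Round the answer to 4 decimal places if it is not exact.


Total processing time = 12 + 18 + 7 + 15 + 3 + 6 + 3 + 18 + 13 = 95
Number of machines = 3
Ideal balanced load = 95 / 3 = 31.6667

31.6667


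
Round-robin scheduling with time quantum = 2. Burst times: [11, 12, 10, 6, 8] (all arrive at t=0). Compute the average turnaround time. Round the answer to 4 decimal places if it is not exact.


Time quantum = 2
Execution trace:
  J1 runs 2 units, time = 2
  J2 runs 2 units, time = 4
  J3 runs 2 units, time = 6
  J4 runs 2 units, time = 8
  J5 runs 2 units, time = 10
  J1 runs 2 units, time = 12
  J2 runs 2 units, time = 14
  J3 runs 2 units, time = 16
  J4 runs 2 units, time = 18
  J5 runs 2 units, time = 20
  J1 runs 2 units, time = 22
  J2 runs 2 units, time = 24
  J3 runs 2 units, time = 26
  J4 runs 2 units, time = 28
  J5 runs 2 units, time = 30
  J1 runs 2 units, time = 32
  J2 runs 2 units, time = 34
  J3 runs 2 units, time = 36
  J5 runs 2 units, time = 38
  J1 runs 2 units, time = 40
  J2 runs 2 units, time = 42
  J3 runs 2 units, time = 44
  J1 runs 1 units, time = 45
  J2 runs 2 units, time = 47
Finish times: [45, 47, 44, 28, 38]
Average turnaround = 202/5 = 40.4

40.4


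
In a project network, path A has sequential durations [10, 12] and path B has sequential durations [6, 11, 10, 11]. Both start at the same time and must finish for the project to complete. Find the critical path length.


Path A total = 10 + 12 = 22
Path B total = 6 + 11 + 10 + 11 = 38
Critical path = longest path = max(22, 38) = 38

38


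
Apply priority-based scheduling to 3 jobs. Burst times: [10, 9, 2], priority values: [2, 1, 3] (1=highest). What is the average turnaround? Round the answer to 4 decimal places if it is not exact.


Sort by priority (ascending = highest first):
Order: [(1, 9), (2, 10), (3, 2)]
Completion times:
  Priority 1, burst=9, C=9
  Priority 2, burst=10, C=19
  Priority 3, burst=2, C=21
Average turnaround = 49/3 = 16.3333

16.3333
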